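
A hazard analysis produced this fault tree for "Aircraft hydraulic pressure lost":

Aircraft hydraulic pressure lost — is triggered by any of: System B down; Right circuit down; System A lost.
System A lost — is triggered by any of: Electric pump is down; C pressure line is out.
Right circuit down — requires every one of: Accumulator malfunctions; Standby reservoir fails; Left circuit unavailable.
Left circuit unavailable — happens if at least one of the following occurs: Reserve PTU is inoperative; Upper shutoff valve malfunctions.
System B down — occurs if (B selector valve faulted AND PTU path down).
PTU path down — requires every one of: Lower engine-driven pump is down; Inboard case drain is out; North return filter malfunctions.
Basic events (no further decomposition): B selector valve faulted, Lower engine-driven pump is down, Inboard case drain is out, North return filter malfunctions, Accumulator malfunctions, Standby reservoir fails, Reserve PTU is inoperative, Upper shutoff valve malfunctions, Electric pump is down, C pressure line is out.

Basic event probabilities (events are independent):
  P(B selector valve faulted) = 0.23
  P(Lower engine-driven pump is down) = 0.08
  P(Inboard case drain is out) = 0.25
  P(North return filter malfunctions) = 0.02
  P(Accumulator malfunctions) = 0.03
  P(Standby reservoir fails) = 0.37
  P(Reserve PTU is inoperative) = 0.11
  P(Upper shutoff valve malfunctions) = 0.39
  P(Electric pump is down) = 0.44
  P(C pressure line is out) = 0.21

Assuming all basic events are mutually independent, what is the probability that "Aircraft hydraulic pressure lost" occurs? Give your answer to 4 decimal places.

P(PTU path down) [AND] = 0.08 × 0.25 × 0.02 = 0.000400
P(System B down) [AND] = 0.23 × 0.000400 = 0.000092
P(Left circuit unavailable) [OR] = 1 − (1−0.11) × (1−0.39) = 0.457100
P(Right circuit down) [AND] = 0.03 × 0.37 × 0.457100 = 0.005074
P(System A lost) [OR] = 1 − (1−0.44) × (1−0.21) = 0.557600
P(Aircraft hydraulic pressure lost) [OR] = 1 − (1−0.000092) × (1−0.005074) × (1−0.557600) = 0.559885
Rounded to 4 decimal places: P(Aircraft hydraulic pressure lost) ≈ 0.5599.

0.5599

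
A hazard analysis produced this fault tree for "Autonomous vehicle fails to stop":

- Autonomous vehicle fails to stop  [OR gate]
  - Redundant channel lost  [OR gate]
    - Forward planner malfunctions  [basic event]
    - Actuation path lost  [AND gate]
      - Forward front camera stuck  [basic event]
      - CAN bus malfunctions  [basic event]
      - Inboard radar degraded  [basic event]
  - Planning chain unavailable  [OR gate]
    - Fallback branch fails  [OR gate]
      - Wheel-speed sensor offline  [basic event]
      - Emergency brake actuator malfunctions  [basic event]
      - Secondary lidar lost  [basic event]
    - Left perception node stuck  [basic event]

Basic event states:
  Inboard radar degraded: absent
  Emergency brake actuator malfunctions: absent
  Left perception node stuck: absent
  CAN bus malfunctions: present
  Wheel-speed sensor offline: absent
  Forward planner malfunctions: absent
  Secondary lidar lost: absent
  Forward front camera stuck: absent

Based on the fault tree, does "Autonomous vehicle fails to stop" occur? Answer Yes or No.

Actuation path lost [AND]: Forward front camera stuck=not, CAN bus malfunctions=occurs, Inboard radar degraded=not → not all inputs occur → does not occur.
Redundant channel lost [OR]: Forward planner malfunctions=not, Actuation path lost=not → no input occurs → does not occur.
Fallback branch fails [OR]: Wheel-speed sensor offline=not, Emergency brake actuator malfunctions=not, Secondary lidar lost=not → no input occurs → does not occur.
Planning chain unavailable [OR]: Fallback branch fails=not, Left perception node stuck=not → no input occurs → does not occur.
Autonomous vehicle fails to stop [OR]: Redundant channel lost=not, Planning chain unavailable=not → no input occurs → does not occur.

No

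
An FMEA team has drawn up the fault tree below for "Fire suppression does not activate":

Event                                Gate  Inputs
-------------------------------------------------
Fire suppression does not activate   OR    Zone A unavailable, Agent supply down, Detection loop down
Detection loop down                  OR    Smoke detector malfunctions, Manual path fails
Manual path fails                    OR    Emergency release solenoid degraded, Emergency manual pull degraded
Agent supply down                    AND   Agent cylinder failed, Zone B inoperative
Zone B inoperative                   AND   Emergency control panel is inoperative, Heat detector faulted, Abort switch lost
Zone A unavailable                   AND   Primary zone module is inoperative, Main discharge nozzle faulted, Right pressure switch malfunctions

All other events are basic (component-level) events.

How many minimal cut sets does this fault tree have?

Zone A unavailable [AND]: one cut set from each child combined → 1 × 1 × 1 = 1 cut set(s).
Zone B inoperative [AND]: one cut set from each child combined → 1 × 1 × 1 = 1 cut set(s).
Agent supply down [AND]: one cut set from each child combined → 1 × 1 = 1 cut set(s).
Manual path fails [OR]: union of children's cut sets → 2 cut set(s).
Detection loop down [OR]: union of children's cut sets → 3 cut set(s).
Fire suppression does not activate [OR]: union of children's cut sets → 5 cut set(s).
Minimal cut sets: {Main discharge nozzle faulted, Primary zone module is inoperative, Right pressure switch malfunctions}; {Abort switch lost, Agent cylinder failed, Emergency control panel is inoperative, Heat detector faulted}; {Smoke detector malfunctions}; {Emergency release solenoid degraded}; {Emergency manual pull degraded}.

5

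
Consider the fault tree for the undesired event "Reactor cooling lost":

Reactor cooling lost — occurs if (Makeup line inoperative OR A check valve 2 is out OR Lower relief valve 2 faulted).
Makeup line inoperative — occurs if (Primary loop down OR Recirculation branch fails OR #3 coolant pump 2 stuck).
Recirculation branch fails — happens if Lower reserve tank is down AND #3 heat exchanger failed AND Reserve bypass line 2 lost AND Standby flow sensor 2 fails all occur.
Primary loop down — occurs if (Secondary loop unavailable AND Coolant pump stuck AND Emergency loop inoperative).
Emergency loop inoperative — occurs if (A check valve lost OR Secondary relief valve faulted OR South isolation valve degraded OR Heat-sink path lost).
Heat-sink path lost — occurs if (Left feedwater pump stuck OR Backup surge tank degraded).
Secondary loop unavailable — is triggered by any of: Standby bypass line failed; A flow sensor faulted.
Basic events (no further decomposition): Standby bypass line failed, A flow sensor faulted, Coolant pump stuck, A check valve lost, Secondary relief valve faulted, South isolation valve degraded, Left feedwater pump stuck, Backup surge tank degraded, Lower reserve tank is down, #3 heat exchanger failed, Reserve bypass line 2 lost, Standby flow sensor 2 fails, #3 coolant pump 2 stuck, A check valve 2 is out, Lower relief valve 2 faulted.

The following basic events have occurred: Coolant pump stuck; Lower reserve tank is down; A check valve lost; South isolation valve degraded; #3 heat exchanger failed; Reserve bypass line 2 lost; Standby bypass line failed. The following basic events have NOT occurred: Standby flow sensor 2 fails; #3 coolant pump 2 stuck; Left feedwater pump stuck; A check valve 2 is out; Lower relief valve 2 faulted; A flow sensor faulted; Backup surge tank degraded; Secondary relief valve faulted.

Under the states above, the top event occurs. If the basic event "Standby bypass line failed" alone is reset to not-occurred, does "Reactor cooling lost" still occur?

Counterfactual: set "Standby bypass line failed" to not occurred.
Secondary loop unavailable [OR]: Standby bypass line failed=not, A flow sensor faulted=not → no input occurs → does not occur.
Heat-sink path lost [OR]: Left feedwater pump stuck=not, Backup surge tank degraded=not → no input occurs → does not occur.
Emergency loop inoperative [OR]: A check valve lost=occurs, Secondary relief valve faulted=not, South isolation valve degraded=occurs, Heat-sink path lost=not → at least one input occurs → occurs.
Primary loop down [AND]: Secondary loop unavailable=not, Coolant pump stuck=occurs, Emergency loop inoperative=occurs → not all inputs occur → does not occur.
Recirculation branch fails [AND]: Lower reserve tank is down=occurs, #3 heat exchanger failed=occurs, Reserve bypass line 2 lost=occurs, Standby flow sensor 2 fails=not → not all inputs occur → does not occur.
Makeup line inoperative [OR]: Primary loop down=not, Recirculation branch fails=not, #3 coolant pump 2 stuck=not → no input occurs → does not occur.
Reactor cooling lost [OR]: Makeup line inoperative=not, A check valve 2 is out=not, Lower relief valve 2 faulted=not → no input occurs → does not occur.

No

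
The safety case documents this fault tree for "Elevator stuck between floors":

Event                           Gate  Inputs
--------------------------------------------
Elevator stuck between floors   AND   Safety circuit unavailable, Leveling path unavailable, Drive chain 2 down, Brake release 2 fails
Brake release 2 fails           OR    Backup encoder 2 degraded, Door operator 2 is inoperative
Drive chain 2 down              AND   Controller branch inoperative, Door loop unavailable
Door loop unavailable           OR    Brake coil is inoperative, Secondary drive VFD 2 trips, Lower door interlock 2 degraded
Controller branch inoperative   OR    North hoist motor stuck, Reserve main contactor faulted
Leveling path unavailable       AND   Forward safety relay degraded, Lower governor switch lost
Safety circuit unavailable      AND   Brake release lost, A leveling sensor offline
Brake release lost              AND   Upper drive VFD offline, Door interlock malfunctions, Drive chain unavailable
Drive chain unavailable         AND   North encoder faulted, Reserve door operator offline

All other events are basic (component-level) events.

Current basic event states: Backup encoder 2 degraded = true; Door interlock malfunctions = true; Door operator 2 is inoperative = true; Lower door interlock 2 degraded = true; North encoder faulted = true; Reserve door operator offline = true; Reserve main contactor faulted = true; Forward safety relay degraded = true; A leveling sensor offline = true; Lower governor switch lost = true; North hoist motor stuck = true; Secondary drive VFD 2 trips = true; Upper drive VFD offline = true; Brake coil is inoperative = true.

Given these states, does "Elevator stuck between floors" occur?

Yes

Drive chain unavailable [AND]: North encoder faulted=occurs, Reserve door operator offline=occurs → all inputs occur → occurs.
Brake release lost [AND]: Upper drive VFD offline=occurs, Door interlock malfunctions=occurs, Drive chain unavailable=occurs → all inputs occur → occurs.
Safety circuit unavailable [AND]: Brake release lost=occurs, A leveling sensor offline=occurs → all inputs occur → occurs.
Leveling path unavailable [AND]: Forward safety relay degraded=occurs, Lower governor switch lost=occurs → all inputs occur → occurs.
Controller branch inoperative [OR]: North hoist motor stuck=occurs, Reserve main contactor faulted=occurs → at least one input occurs → occurs.
Door loop unavailable [OR]: Brake coil is inoperative=occurs, Secondary drive VFD 2 trips=occurs, Lower door interlock 2 degraded=occurs → at least one input occurs → occurs.
Drive chain 2 down [AND]: Controller branch inoperative=occurs, Door loop unavailable=occurs → all inputs occur → occurs.
Brake release 2 fails [OR]: Backup encoder 2 degraded=occurs, Door operator 2 is inoperative=occurs → at least one input occurs → occurs.
Elevator stuck between floors [AND]: Safety circuit unavailable=occurs, Leveling path unavailable=occurs, Drive chain 2 down=occurs, Brake release 2 fails=occurs → all inputs occur → occurs.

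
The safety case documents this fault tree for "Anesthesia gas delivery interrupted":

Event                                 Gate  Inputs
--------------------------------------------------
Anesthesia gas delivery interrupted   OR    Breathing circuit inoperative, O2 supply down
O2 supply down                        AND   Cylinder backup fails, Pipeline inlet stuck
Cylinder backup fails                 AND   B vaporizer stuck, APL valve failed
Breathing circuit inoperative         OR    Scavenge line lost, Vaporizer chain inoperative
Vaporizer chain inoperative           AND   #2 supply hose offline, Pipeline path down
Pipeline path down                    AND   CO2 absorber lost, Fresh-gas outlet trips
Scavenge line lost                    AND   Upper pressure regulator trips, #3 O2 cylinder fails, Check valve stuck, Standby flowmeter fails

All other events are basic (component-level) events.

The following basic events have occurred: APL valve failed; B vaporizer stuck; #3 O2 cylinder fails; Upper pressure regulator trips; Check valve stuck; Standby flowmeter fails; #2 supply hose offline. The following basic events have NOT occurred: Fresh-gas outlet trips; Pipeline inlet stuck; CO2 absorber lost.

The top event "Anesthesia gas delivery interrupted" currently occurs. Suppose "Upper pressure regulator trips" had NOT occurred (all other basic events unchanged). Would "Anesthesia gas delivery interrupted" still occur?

No

Counterfactual: set "Upper pressure regulator trips" to not occurred.
Scavenge line lost [AND]: Upper pressure regulator trips=not, #3 O2 cylinder fails=occurs, Check valve stuck=occurs, Standby flowmeter fails=occurs → not all inputs occur → does not occur.
Pipeline path down [AND]: CO2 absorber lost=not, Fresh-gas outlet trips=not → not all inputs occur → does not occur.
Vaporizer chain inoperative [AND]: #2 supply hose offline=occurs, Pipeline path down=not → not all inputs occur → does not occur.
Breathing circuit inoperative [OR]: Scavenge line lost=not, Vaporizer chain inoperative=not → no input occurs → does not occur.
Cylinder backup fails [AND]: B vaporizer stuck=occurs, APL valve failed=occurs → all inputs occur → occurs.
O2 supply down [AND]: Cylinder backup fails=occurs, Pipeline inlet stuck=not → not all inputs occur → does not occur.
Anesthesia gas delivery interrupted [OR]: Breathing circuit inoperative=not, O2 supply down=not → no input occurs → does not occur.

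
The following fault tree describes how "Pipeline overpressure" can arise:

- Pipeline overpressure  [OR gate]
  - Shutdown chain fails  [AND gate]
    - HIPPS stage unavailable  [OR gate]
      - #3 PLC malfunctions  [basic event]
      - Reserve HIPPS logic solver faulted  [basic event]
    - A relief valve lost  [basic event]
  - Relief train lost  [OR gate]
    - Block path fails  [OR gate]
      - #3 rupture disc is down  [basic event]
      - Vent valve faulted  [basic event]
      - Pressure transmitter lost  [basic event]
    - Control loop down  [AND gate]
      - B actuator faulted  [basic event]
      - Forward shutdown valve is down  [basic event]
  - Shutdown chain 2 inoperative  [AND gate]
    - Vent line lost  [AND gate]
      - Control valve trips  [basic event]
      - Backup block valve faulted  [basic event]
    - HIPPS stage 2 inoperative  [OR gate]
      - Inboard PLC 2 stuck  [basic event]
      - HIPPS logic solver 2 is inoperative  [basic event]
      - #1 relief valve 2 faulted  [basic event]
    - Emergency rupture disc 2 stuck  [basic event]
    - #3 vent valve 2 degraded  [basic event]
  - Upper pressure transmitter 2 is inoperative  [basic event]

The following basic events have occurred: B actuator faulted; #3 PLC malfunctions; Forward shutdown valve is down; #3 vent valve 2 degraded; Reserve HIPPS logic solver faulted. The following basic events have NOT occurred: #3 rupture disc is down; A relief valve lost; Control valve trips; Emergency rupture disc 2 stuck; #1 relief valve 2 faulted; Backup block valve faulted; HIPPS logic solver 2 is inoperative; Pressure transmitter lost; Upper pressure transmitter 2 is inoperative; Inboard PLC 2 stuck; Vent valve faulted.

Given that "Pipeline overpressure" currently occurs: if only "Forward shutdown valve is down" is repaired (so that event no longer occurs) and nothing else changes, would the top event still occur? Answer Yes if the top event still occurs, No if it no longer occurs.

Counterfactual: set "Forward shutdown valve is down" to not occurred.
HIPPS stage unavailable [OR]: #3 PLC malfunctions=occurs, Reserve HIPPS logic solver faulted=occurs → at least one input occurs → occurs.
Shutdown chain fails [AND]: HIPPS stage unavailable=occurs, A relief valve lost=not → not all inputs occur → does not occur.
Block path fails [OR]: #3 rupture disc is down=not, Vent valve faulted=not, Pressure transmitter lost=not → no input occurs → does not occur.
Control loop down [AND]: B actuator faulted=occurs, Forward shutdown valve is down=not → not all inputs occur → does not occur.
Relief train lost [OR]: Block path fails=not, Control loop down=not → no input occurs → does not occur.
Vent line lost [AND]: Control valve trips=not, Backup block valve faulted=not → not all inputs occur → does not occur.
HIPPS stage 2 inoperative [OR]: Inboard PLC 2 stuck=not, HIPPS logic solver 2 is inoperative=not, #1 relief valve 2 faulted=not → no input occurs → does not occur.
Shutdown chain 2 inoperative [AND]: Vent line lost=not, HIPPS stage 2 inoperative=not, Emergency rupture disc 2 stuck=not, #3 vent valve 2 degraded=occurs → not all inputs occur → does not occur.
Pipeline overpressure [OR]: Shutdown chain fails=not, Relief train lost=not, Shutdown chain 2 inoperative=not, Upper pressure transmitter 2 is inoperative=not → no input occurs → does not occur.

No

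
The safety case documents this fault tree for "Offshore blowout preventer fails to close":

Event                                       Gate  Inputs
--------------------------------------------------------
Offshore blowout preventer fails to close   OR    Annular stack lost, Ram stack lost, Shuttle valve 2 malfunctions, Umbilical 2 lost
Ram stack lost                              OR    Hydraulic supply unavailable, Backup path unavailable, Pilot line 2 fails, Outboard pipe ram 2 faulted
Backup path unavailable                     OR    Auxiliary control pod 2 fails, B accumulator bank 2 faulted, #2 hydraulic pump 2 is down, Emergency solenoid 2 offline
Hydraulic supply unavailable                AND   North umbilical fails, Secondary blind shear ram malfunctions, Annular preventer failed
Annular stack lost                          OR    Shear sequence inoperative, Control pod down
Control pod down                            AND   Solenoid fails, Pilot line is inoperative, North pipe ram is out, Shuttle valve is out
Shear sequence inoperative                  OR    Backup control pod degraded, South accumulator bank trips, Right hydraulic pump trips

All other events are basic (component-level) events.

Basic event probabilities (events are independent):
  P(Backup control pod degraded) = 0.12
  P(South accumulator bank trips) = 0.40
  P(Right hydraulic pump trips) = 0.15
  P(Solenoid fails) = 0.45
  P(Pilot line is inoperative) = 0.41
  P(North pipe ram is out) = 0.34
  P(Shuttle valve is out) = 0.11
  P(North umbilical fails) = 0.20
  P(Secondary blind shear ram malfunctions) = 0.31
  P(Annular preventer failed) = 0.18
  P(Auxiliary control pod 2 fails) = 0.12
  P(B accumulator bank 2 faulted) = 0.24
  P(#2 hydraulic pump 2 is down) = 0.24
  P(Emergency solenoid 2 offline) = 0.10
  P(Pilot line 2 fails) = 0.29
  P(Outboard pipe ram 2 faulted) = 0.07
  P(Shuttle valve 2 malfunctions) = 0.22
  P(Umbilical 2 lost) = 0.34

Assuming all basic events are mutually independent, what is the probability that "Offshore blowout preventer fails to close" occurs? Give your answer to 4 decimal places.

0.9315

P(Shear sequence inoperative) [OR] = 1 − (1−0.12) × (1−0.40) × (1−0.15) = 0.551200
P(Control pod down) [AND] = 0.45 × 0.41 × 0.34 × 0.11 = 0.006900
P(Annular stack lost) [OR] = 1 − (1−0.551200) × (1−0.006900) = 0.554297
P(Hydraulic supply unavailable) [AND] = 0.20 × 0.31 × 0.18 = 0.011160
P(Backup path unavailable) [OR] = 1 − (1−0.12) × (1−0.24) × (1−0.24) × (1−0.10) = 0.542541
P(Ram stack lost) [OR] = 1 − (1−0.011160) × (1−0.542541) × (1−0.29) × (1−0.07) = 0.701311
P(Offshore blowout preventer fails to close) [OR] = 1 − (1−0.554297) × (1−0.701311) × (1−0.22) × (1−0.34) = 0.931466
Rounded to 4 decimal places: P(Offshore blowout preventer fails to close) ≈ 0.9315.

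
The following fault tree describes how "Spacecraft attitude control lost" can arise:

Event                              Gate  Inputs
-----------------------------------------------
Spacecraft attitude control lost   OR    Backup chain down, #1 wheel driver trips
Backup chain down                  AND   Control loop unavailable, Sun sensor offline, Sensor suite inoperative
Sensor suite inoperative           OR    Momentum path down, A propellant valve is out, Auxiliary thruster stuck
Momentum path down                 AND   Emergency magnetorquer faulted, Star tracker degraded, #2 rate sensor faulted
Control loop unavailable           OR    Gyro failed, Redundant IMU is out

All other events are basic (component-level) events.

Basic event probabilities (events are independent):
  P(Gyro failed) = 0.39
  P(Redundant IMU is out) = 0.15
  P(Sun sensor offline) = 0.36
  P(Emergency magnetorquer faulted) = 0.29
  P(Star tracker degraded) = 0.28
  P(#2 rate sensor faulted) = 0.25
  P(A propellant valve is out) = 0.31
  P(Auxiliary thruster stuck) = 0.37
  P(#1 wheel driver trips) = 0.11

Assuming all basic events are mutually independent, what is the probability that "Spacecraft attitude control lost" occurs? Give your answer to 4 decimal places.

0.1986

P(Control loop unavailable) [OR] = 1 − (1−0.39) × (1−0.15) = 0.481500
P(Momentum path down) [AND] = 0.29 × 0.28 × 0.25 = 0.020300
P(Sensor suite inoperative) [OR] = 1 − (1−0.020300) × (1−0.31) × (1−0.37) = 0.574124
P(Backup chain down) [AND] = 0.481500 × 0.36 × 0.574124 = 0.099519
P(Spacecraft attitude control lost) [OR] = 1 − (1−0.099519) × (1−0.11) = 0.198572
Rounded to 4 decimal places: P(Spacecraft attitude control lost) ≈ 0.1986.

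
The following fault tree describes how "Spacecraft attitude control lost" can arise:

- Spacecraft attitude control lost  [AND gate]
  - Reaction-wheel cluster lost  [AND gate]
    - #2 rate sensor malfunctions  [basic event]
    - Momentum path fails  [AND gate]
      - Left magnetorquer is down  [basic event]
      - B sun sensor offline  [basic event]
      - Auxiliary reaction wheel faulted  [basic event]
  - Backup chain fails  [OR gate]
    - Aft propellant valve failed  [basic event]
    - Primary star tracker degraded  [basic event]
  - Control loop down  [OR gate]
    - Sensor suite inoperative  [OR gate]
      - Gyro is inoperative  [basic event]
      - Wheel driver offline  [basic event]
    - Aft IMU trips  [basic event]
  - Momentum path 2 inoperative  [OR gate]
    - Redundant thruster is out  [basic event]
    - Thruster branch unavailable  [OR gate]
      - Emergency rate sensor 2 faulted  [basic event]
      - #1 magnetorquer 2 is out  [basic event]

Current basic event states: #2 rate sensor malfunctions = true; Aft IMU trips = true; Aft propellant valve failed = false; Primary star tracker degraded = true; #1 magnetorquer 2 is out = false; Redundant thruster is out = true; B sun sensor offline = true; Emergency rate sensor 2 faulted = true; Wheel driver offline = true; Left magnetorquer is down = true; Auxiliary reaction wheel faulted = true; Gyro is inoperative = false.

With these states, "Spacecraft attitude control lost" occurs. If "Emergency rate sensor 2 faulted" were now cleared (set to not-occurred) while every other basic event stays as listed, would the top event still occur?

Counterfactual: set "Emergency rate sensor 2 faulted" to not occurred.
Momentum path fails [AND]: Left magnetorquer is down=occurs, B sun sensor offline=occurs, Auxiliary reaction wheel faulted=occurs → all inputs occur → occurs.
Reaction-wheel cluster lost [AND]: #2 rate sensor malfunctions=occurs, Momentum path fails=occurs → all inputs occur → occurs.
Backup chain fails [OR]: Aft propellant valve failed=not, Primary star tracker degraded=occurs → at least one input occurs → occurs.
Sensor suite inoperative [OR]: Gyro is inoperative=not, Wheel driver offline=occurs → at least one input occurs → occurs.
Control loop down [OR]: Sensor suite inoperative=occurs, Aft IMU trips=occurs → at least one input occurs → occurs.
Thruster branch unavailable [OR]: Emergency rate sensor 2 faulted=not, #1 magnetorquer 2 is out=not → no input occurs → does not occur.
Momentum path 2 inoperative [OR]: Redundant thruster is out=occurs, Thruster branch unavailable=not → at least one input occurs → occurs.
Spacecraft attitude control lost [AND]: Reaction-wheel cluster lost=occurs, Backup chain fails=occurs, Control loop down=occurs, Momentum path 2 inoperative=occurs → all inputs occur → occurs.

Yes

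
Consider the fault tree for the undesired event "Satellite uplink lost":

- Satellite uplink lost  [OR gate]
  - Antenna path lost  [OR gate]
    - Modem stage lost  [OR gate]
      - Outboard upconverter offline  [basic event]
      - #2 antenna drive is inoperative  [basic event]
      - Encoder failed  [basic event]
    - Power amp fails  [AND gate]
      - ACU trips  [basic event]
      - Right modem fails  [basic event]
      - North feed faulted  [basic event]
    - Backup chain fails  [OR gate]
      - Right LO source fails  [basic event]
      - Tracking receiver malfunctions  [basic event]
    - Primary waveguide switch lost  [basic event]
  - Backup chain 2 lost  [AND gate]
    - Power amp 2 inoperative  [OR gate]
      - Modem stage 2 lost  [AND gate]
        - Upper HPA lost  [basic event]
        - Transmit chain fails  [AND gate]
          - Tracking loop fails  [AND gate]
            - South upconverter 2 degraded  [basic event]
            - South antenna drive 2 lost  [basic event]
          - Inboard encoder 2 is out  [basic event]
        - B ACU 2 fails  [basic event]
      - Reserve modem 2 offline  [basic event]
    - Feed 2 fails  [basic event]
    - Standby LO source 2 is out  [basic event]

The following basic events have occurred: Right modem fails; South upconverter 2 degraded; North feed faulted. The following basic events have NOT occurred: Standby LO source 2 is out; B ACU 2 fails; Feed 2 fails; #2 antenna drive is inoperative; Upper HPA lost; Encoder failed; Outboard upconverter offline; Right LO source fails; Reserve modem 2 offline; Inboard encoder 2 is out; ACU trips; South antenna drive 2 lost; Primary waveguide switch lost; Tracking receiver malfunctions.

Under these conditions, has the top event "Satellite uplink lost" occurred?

No

Modem stage lost [OR]: Outboard upconverter offline=not, #2 antenna drive is inoperative=not, Encoder failed=not → no input occurs → does not occur.
Power amp fails [AND]: ACU trips=not, Right modem fails=occurs, North feed faulted=occurs → not all inputs occur → does not occur.
Backup chain fails [OR]: Right LO source fails=not, Tracking receiver malfunctions=not → no input occurs → does not occur.
Antenna path lost [OR]: Modem stage lost=not, Power amp fails=not, Backup chain fails=not, Primary waveguide switch lost=not → no input occurs → does not occur.
Tracking loop fails [AND]: South upconverter 2 degraded=occurs, South antenna drive 2 lost=not → not all inputs occur → does not occur.
Transmit chain fails [AND]: Tracking loop fails=not, Inboard encoder 2 is out=not → not all inputs occur → does not occur.
Modem stage 2 lost [AND]: Upper HPA lost=not, Transmit chain fails=not, B ACU 2 fails=not → not all inputs occur → does not occur.
Power amp 2 inoperative [OR]: Modem stage 2 lost=not, Reserve modem 2 offline=not → no input occurs → does not occur.
Backup chain 2 lost [AND]: Power amp 2 inoperative=not, Feed 2 fails=not, Standby LO source 2 is out=not → not all inputs occur → does not occur.
Satellite uplink lost [OR]: Antenna path lost=not, Backup chain 2 lost=not → no input occurs → does not occur.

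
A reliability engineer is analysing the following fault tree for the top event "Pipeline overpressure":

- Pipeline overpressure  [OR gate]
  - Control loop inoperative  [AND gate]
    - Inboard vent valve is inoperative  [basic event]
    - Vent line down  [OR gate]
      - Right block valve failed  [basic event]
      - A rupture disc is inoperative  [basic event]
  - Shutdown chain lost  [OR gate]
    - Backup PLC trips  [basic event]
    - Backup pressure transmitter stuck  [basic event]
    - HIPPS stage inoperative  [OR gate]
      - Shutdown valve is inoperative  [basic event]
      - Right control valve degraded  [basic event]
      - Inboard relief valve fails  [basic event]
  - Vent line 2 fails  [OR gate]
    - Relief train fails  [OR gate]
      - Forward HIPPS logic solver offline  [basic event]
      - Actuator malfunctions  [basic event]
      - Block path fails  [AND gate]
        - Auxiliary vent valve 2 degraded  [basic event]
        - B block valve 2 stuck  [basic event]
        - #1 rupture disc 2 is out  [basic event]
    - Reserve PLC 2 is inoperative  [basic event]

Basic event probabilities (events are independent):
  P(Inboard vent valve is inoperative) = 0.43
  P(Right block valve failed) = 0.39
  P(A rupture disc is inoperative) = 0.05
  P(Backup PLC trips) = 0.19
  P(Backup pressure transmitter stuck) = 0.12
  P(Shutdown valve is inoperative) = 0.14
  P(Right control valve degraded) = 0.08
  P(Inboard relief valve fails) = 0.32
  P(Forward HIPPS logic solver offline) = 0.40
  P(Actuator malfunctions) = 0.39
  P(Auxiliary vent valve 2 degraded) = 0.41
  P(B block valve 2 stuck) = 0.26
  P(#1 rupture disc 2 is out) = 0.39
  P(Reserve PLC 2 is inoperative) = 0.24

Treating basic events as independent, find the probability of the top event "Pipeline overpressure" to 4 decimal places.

0.9162

P(Vent line down) [OR] = 1 − (1−0.39) × (1−0.05) = 0.420500
P(Control loop inoperative) [AND] = 0.43 × 0.420500 = 0.180815
P(HIPPS stage inoperative) [OR] = 1 − (1−0.14) × (1−0.08) × (1−0.32) = 0.461984
P(Shutdown chain lost) [OR] = 1 − (1−0.19) × (1−0.12) × (1−0.461984) = 0.616502
P(Block path fails) [AND] = 0.41 × 0.26 × 0.39 = 0.041574
P(Relief train fails) [OR] = 1 − (1−0.40) × (1−0.39) × (1−0.041574) = 0.649216
P(Vent line 2 fails) [OR] = 1 − (1−0.649216) × (1−0.24) = 0.733404
P(Pipeline overpressure) [OR] = 1 − (1−0.180815) × (1−0.616502) × (1−0.733404) = 0.916247
Rounded to 4 decimal places: P(Pipeline overpressure) ≈ 0.9162.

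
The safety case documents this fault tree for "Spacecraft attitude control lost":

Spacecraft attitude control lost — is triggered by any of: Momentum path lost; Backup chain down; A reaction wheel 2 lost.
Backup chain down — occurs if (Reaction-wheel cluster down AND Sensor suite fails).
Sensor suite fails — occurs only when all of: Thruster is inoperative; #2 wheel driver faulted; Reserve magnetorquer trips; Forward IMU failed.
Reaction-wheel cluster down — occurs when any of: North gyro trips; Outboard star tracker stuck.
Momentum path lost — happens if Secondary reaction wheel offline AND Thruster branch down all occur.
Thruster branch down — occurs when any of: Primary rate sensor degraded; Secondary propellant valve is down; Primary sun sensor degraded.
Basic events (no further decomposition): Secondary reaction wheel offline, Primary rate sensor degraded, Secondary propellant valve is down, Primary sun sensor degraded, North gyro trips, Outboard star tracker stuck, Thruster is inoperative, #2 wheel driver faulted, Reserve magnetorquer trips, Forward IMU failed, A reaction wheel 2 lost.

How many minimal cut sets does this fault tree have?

Thruster branch down [OR]: union of children's cut sets → 3 cut set(s).
Momentum path lost [AND]: one cut set from each child combined → 1 × 3 = 3 cut set(s).
Reaction-wheel cluster down [OR]: union of children's cut sets → 2 cut set(s).
Sensor suite fails [AND]: one cut set from each child combined → 1 × 1 × 1 × 1 = 1 cut set(s).
Backup chain down [AND]: one cut set from each child combined → 2 × 1 = 2 cut set(s).
Spacecraft attitude control lost [OR]: union of children's cut sets → 6 cut set(s).
Minimal cut sets: {Primary rate sensor degraded, Secondary reaction wheel offline}; {Secondary propellant valve is down, Secondary reaction wheel offline}; {Primary sun sensor degraded, Secondary reaction wheel offline}; {#2 wheel driver faulted, Forward IMU failed, North gyro trips, Reserve magnetorquer trips, Thruster is inoperative}; {#2 wheel driver faulted, Forward IMU failed, Outboard star tracker stuck, Reserve magnetorquer trips, Thruster is inoperative}; {A reaction wheel 2 lost}.

6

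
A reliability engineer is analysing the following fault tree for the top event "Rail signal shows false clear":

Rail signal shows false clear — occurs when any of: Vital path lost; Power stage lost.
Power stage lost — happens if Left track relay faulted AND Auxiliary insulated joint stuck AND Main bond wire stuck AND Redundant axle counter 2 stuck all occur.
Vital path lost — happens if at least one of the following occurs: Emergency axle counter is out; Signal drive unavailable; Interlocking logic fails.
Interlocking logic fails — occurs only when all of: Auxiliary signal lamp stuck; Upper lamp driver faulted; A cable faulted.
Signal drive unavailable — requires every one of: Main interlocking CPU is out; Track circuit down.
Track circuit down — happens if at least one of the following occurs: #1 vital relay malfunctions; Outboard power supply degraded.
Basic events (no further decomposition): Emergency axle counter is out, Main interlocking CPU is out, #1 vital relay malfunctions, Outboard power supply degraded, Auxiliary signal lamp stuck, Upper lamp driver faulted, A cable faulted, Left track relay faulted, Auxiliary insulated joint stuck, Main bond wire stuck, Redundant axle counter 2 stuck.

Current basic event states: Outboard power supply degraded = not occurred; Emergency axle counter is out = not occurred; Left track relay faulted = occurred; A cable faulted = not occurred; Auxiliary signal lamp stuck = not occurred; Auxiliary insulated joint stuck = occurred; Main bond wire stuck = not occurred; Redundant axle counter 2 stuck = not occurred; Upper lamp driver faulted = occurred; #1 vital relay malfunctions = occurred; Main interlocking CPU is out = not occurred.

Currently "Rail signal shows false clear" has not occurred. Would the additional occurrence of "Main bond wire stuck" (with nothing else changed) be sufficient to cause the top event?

Counterfactual: set "Main bond wire stuck" to occurred.
Track circuit down [OR]: #1 vital relay malfunctions=occurs, Outboard power supply degraded=not → at least one input occurs → occurs.
Signal drive unavailable [AND]: Main interlocking CPU is out=not, Track circuit down=occurs → not all inputs occur → does not occur.
Interlocking logic fails [AND]: Auxiliary signal lamp stuck=not, Upper lamp driver faulted=occurs, A cable faulted=not → not all inputs occur → does not occur.
Vital path lost [OR]: Emergency axle counter is out=not, Signal drive unavailable=not, Interlocking logic fails=not → no input occurs → does not occur.
Power stage lost [AND]: Left track relay faulted=occurs, Auxiliary insulated joint stuck=occurs, Main bond wire stuck=occurs, Redundant axle counter 2 stuck=not → not all inputs occur → does not occur.
Rail signal shows false clear [OR]: Vital path lost=not, Power stage lost=not → no input occurs → does not occur.

No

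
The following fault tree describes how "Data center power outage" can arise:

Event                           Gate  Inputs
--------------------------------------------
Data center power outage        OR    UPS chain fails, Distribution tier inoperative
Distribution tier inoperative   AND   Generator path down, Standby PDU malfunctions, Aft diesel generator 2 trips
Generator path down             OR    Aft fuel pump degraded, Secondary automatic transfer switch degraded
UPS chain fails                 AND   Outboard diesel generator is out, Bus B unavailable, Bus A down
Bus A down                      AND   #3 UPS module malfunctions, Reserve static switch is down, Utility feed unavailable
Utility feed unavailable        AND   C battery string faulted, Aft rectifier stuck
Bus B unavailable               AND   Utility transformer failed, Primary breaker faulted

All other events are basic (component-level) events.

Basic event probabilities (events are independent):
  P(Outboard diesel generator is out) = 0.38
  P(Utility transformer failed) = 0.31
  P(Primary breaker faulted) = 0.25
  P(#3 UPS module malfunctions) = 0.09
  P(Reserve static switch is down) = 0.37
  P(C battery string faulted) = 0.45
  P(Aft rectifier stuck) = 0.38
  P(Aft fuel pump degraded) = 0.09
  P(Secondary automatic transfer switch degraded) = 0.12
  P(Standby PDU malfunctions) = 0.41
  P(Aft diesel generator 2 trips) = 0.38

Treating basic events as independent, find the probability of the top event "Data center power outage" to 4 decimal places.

P(Bus B unavailable) [AND] = 0.31 × 0.25 = 0.077500
P(Utility feed unavailable) [AND] = 0.45 × 0.38 = 0.171000
P(Bus A down) [AND] = 0.09 × 0.37 × 0.171000 = 0.005694
P(UPS chain fails) [AND] = 0.38 × 0.077500 × 0.005694 = 0.000168
P(Generator path down) [OR] = 1 − (1−0.09) × (1−0.12) = 0.199200
P(Distribution tier inoperative) [AND] = 0.199200 × 0.41 × 0.38 = 0.031035
P(Data center power outage) [OR] = 1 − (1−0.000168) × (1−0.031035) = 0.031198
Rounded to 4 decimal places: P(Data center power outage) ≈ 0.0312.

0.0312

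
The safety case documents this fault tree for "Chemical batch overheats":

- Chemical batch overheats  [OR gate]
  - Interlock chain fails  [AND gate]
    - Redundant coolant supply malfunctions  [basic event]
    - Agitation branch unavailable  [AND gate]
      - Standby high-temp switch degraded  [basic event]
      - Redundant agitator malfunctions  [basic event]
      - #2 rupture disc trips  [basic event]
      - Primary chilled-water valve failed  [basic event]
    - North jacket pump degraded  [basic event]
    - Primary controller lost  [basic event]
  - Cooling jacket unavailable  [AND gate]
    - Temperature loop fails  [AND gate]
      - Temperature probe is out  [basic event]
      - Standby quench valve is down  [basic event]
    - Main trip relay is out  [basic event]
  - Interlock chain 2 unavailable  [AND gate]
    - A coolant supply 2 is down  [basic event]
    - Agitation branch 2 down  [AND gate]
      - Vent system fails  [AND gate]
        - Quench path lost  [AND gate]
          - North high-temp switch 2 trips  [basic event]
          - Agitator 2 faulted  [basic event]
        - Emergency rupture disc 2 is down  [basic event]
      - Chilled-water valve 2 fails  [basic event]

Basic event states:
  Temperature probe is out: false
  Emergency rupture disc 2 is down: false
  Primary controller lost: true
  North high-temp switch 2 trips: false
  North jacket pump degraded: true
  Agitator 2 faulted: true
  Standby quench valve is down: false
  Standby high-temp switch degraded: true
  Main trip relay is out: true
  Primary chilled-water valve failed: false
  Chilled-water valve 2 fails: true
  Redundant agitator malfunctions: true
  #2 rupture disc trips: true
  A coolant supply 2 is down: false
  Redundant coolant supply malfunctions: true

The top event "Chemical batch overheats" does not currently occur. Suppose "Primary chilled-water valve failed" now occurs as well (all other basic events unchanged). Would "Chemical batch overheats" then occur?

Counterfactual: set "Primary chilled-water valve failed" to occurred.
Agitation branch unavailable [AND]: Standby high-temp switch degraded=occurs, Redundant agitator malfunctions=occurs, #2 rupture disc trips=occurs, Primary chilled-water valve failed=occurs → all inputs occur → occurs.
Interlock chain fails [AND]: Redundant coolant supply malfunctions=occurs, Agitation branch unavailable=occurs, North jacket pump degraded=occurs, Primary controller lost=occurs → all inputs occur → occurs.
Temperature loop fails [AND]: Temperature probe is out=not, Standby quench valve is down=not → not all inputs occur → does not occur.
Cooling jacket unavailable [AND]: Temperature loop fails=not, Main trip relay is out=occurs → not all inputs occur → does not occur.
Quench path lost [AND]: North high-temp switch 2 trips=not, Agitator 2 faulted=occurs → not all inputs occur → does not occur.
Vent system fails [AND]: Quench path lost=not, Emergency rupture disc 2 is down=not → not all inputs occur → does not occur.
Agitation branch 2 down [AND]: Vent system fails=not, Chilled-water valve 2 fails=occurs → not all inputs occur → does not occur.
Interlock chain 2 unavailable [AND]: A coolant supply 2 is down=not, Agitation branch 2 down=not → not all inputs occur → does not occur.
Chemical batch overheats [OR]: Interlock chain fails=occurs, Cooling jacket unavailable=not, Interlock chain 2 unavailable=not → at least one input occurs → occurs.

Yes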